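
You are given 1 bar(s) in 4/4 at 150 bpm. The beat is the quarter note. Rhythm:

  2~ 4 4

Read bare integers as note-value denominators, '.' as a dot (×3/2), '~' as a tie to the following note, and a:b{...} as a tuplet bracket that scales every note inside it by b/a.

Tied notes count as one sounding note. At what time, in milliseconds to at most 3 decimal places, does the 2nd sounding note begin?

note 2 onset = 3b = 1200.0ms

1. 0.0ms @ 0 + 1200.0ms (3)
2. 1200.0ms @ 3 + 400.0ms (1)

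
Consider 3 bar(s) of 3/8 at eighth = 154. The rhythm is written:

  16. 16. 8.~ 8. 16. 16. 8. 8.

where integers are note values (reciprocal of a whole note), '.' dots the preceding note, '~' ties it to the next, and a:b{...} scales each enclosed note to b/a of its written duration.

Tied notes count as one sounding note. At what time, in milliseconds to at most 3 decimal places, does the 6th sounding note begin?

1. 0.0ms @ 0 + 292.208ms (3/4)
2. 292.208ms @ 3/4 + 292.208ms (3/4)
3. 584.416ms @ 3/2 + 1168.831ms (3)
4. 1753.247ms @ 9/2 + 292.208ms (3/4)
5. 2045.455ms @ 21/4 + 292.208ms (3/4)
6. 2337.662ms @ 6 + 584.416ms (3/2)
7. 2922.078ms @ 15/2 + 584.416ms (3/2)

note 6 onset = 6b = 2337.662ms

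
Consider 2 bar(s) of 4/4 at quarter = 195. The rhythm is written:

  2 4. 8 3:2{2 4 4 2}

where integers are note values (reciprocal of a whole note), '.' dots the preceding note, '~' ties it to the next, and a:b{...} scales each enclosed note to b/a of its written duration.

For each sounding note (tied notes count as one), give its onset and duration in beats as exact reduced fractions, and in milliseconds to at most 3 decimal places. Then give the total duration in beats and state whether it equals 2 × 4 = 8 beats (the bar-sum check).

1) 0.0ms=0b +615.385ms=2b
2) 615.385ms=2b +461.538ms=3/2b
3) 1076.923ms=7/2b +153.846ms=1/2b
4) 1230.769ms=4b +410.256ms=4/3b
5) 1641.026ms=16/3b +205.128ms=2/3b
6) 1846.154ms=6b +205.128ms=2/3b
7) 2051.282ms=20/3b +410.256ms=4/3b
Σ=8b of 8 (195bpm 4/4) — PASS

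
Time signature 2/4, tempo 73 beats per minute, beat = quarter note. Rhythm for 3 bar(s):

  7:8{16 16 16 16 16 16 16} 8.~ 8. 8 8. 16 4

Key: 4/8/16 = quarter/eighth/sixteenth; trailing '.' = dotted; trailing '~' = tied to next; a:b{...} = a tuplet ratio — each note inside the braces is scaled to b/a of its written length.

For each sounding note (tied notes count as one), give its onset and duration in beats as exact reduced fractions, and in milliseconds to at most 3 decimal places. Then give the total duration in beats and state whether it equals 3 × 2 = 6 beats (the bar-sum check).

1) 0.0ms=0b +234.834ms=2/7b
2) 234.834ms=2/7b +234.834ms=2/7b
3) 469.667ms=4/7b +234.834ms=2/7b
4) 704.501ms=6/7b +234.834ms=2/7b
5) 939.335ms=8/7b +234.834ms=2/7b
6) 1174.168ms=10/7b +234.834ms=2/7b
7) 1409.002ms=12/7b +234.834ms=2/7b
8) 1643.836ms=2b +1232.877ms=3/2b
9) 2876.712ms=7/2b +410.959ms=1/2b
10) 3287.671ms=4b +616.438ms=3/4b
11) 3904.11ms=19/4b +205.479ms=1/4b
12) 4109.589ms=5b +821.918ms=1b
Σ=6b of 6 (73bpm 2/4) — PASS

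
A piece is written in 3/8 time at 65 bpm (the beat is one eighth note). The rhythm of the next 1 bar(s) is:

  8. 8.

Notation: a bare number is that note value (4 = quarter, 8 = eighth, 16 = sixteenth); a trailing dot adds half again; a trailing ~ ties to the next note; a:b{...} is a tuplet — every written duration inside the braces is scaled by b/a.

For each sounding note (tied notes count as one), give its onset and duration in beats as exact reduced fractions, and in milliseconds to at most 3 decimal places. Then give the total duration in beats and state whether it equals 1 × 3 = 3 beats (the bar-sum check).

1) 0.0ms=0b +1384.615ms=3/2b
2) 1384.615ms=3/2b +1384.615ms=3/2b
Σ=3b of 3 (65bpm 3/8) — PASS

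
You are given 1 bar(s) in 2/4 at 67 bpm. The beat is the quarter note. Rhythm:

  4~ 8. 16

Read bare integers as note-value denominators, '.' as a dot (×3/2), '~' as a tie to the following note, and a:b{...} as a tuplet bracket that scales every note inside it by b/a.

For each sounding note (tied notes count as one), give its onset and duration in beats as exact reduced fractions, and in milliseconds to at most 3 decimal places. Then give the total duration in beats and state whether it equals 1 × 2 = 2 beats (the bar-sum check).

1) 0.0ms=0b +1567.164ms=7/4b
2) 1567.164ms=7/4b +223.881ms=1/4b
Σ=2b of 2 (67bpm 2/4) — PASS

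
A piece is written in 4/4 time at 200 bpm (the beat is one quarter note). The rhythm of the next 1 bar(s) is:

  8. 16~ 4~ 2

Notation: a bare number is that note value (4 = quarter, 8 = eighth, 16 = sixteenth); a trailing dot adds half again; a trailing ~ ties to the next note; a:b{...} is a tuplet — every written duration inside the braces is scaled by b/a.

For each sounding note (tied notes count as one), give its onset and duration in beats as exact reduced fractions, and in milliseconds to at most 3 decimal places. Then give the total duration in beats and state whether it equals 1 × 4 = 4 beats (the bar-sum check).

1) 0.0ms=0b +225.0ms=3/4b
2) 225.0ms=3/4b +975.0ms=13/4b
Σ=4b of 4 (200bpm 4/4) — PASS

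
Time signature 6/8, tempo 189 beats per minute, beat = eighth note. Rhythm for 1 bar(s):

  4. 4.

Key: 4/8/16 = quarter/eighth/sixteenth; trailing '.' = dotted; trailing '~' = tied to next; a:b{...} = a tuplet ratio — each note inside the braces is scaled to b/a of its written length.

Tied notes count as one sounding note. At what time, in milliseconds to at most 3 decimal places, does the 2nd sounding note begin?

note 2 onset = 3b = 952.381ms

1. 0.0ms @ 0 + 952.381ms (3)
2. 952.381ms @ 3 + 952.381ms (3)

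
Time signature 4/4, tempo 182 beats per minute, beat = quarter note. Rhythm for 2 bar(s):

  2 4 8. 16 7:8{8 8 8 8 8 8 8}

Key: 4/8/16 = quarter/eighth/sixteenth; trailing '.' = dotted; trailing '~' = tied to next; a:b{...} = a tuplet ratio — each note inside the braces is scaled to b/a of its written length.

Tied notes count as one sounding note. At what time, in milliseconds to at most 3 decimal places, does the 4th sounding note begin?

1. 0.0ms @ 0 + 659.341ms (2)
2. 659.341ms @ 2 + 329.67ms (1)
3. 989.011ms @ 3 + 247.253ms (3/4)
4. 1236.264ms @ 15/4 + 82.418ms (1/4)
5. 1318.681ms @ 4 + 188.383ms (4/7)
6. 1507.064ms @ 32/7 + 188.383ms (4/7)
7. 1695.447ms @ 36/7 + 188.383ms (4/7)
8. 1883.83ms @ 40/7 + 188.383ms (4/7)
9. 2072.214ms @ 44/7 + 188.383ms (4/7)
10. 2260.597ms @ 48/7 + 188.383ms (4/7)
11. 2448.98ms @ 52/7 + 188.383ms (4/7)

note 4 onset = 15/4b = 1236.264ms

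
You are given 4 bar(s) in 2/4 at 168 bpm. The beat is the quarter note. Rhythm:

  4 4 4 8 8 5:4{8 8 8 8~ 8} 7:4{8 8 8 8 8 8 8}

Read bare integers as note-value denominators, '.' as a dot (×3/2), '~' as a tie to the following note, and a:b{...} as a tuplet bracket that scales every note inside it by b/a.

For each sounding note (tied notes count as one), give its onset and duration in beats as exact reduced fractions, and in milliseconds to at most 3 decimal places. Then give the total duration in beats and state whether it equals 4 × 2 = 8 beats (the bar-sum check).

1) 0.0ms=0b +357.143ms=1b
2) 357.143ms=1b +357.143ms=1b
3) 714.286ms=2b +357.143ms=1b
4) 1071.429ms=3b +178.571ms=1/2b
5) 1250.0ms=7/2b +178.571ms=1/2b
6) 1428.571ms=4b +142.857ms=2/5b
7) 1571.429ms=22/5b +142.857ms=2/5b
8) 1714.286ms=24/5b +142.857ms=2/5b
9) 1857.143ms=26/5b +285.714ms=4/5b
10) 2142.857ms=6b +102.041ms=2/7b
11) 2244.898ms=44/7b +102.041ms=2/7b
12) 2346.939ms=46/7b +102.041ms=2/7b
13) 2448.98ms=48/7b +102.041ms=2/7b
14) 2551.02ms=50/7b +102.041ms=2/7b
15) 2653.061ms=52/7b +102.041ms=2/7b
16) 2755.102ms=54/7b +102.041ms=2/7b
Σ=8b of 8 (168bpm 2/4) — PASS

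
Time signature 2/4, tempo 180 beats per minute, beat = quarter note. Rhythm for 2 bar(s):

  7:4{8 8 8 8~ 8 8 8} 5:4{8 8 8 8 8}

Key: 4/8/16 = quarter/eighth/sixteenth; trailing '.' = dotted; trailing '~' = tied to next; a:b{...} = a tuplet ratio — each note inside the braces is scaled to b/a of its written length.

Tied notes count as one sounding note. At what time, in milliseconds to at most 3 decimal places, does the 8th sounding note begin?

note 8 onset = 12/5b = 800.0ms

1. 0.0ms @ 0 + 95.238ms (2/7)
2. 95.238ms @ 2/7 + 95.238ms (2/7)
3. 190.476ms @ 4/7 + 95.238ms (2/7)
4. 285.714ms @ 6/7 + 190.476ms (4/7)
5. 476.19ms @ 10/7 + 95.238ms (2/7)
6. 571.429ms @ 12/7 + 95.238ms (2/7)
7. 666.667ms @ 2 + 133.333ms (2/5)
8. 800.0ms @ 12/5 + 133.333ms (2/5)
9. 933.333ms @ 14/5 + 133.333ms (2/5)
10. 1066.667ms @ 16/5 + 133.333ms (2/5)
11. 1200.0ms @ 18/5 + 133.333ms (2/5)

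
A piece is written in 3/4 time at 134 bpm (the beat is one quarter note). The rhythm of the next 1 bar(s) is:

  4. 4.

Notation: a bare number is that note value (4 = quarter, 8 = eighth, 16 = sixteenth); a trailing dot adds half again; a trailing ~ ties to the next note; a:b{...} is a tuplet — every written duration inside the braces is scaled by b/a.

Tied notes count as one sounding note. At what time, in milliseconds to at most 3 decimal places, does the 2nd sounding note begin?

note 2 onset = 3/2b = 671.642ms

1. 0.0ms @ 0 + 671.642ms (3/2)
2. 671.642ms @ 3/2 + 671.642ms (3/2)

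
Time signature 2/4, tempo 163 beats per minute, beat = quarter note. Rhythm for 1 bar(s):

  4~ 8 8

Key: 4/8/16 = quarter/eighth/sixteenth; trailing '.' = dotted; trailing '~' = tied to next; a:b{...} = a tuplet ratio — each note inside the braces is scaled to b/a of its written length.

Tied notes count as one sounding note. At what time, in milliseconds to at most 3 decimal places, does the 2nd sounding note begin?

1. 0.0ms @ 0 + 552.147ms (3/2)
2. 552.147ms @ 3/2 + 184.049ms (1/2)

note 2 onset = 3/2b = 552.147ms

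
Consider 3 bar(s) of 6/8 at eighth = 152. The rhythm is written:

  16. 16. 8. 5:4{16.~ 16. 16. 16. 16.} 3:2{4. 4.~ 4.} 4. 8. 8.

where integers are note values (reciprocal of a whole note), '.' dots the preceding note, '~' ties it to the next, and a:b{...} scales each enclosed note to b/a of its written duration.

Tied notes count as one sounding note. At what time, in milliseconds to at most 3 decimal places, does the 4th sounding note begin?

note 4 onset = 3b = 1184.211ms

1. 0.0ms @ 0 + 296.053ms (3/4)
2. 296.053ms @ 3/4 + 296.053ms (3/4)
3. 592.105ms @ 3/2 + 592.105ms (3/2)
4. 1184.211ms @ 3 + 473.684ms (6/5)
5. 1657.895ms @ 21/5 + 236.842ms (3/5)
6. 1894.737ms @ 24/5 + 236.842ms (3/5)
7. 2131.579ms @ 27/5 + 236.842ms (3/5)
8. 2368.421ms @ 6 + 789.474ms (2)
9. 3157.895ms @ 8 + 1578.947ms (4)
10. 4736.842ms @ 12 + 1184.211ms (3)
11. 5921.053ms @ 15 + 592.105ms (3/2)
12. 6513.158ms @ 33/2 + 592.105ms (3/2)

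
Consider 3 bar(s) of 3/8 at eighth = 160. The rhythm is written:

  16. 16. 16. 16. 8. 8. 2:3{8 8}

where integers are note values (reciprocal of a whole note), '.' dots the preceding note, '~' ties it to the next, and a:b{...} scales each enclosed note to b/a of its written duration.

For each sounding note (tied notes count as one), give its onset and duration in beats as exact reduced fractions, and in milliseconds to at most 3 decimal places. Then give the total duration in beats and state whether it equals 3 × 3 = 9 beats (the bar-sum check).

1) 0.0ms=0b +281.25ms=3/4b
2) 281.25ms=3/4b +281.25ms=3/4b
3) 562.5ms=3/2b +281.25ms=3/4b
4) 843.75ms=9/4b +281.25ms=3/4b
5) 1125.0ms=3b +562.5ms=3/2b
6) 1687.5ms=9/2b +562.5ms=3/2b
7) 2250.0ms=6b +562.5ms=3/2b
8) 2812.5ms=15/2b +562.5ms=3/2b
Σ=9b of 9 (160bpm 3/8) — PASS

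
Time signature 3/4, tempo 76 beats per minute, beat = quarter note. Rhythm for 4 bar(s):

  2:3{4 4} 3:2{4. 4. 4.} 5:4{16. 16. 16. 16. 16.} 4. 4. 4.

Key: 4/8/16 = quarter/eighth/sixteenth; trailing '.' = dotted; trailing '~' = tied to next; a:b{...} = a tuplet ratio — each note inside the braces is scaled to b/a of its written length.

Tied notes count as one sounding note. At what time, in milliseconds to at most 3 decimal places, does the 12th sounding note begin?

note 12 onset = 9b = 7105.263ms

1. 0.0ms @ 0 + 1184.211ms (3/2)
2. 1184.211ms @ 3/2 + 1184.211ms (3/2)
3. 2368.421ms @ 3 + 789.474ms (1)
4. 3157.895ms @ 4 + 789.474ms (1)
5. 3947.368ms @ 5 + 789.474ms (1)
6. 4736.842ms @ 6 + 236.842ms (3/10)
7. 4973.684ms @ 63/10 + 236.842ms (3/10)
8. 5210.526ms @ 33/5 + 236.842ms (3/10)
9. 5447.368ms @ 69/10 + 236.842ms (3/10)
10. 5684.211ms @ 36/5 + 236.842ms (3/10)
11. 5921.053ms @ 15/2 + 1184.211ms (3/2)
12. 7105.263ms @ 9 + 1184.211ms (3/2)
13. 8289.474ms @ 21/2 + 1184.211ms (3/2)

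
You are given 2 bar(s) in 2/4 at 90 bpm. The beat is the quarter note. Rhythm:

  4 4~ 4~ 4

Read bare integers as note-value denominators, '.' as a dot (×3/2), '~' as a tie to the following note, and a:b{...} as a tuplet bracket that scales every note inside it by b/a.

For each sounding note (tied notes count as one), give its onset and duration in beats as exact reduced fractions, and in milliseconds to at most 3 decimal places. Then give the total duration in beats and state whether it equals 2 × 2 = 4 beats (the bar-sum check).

1) 0.0ms=0b +666.667ms=1b
2) 666.667ms=1b +2000.0ms=3b
Σ=4b of 4 (90bpm 2/4) — PASS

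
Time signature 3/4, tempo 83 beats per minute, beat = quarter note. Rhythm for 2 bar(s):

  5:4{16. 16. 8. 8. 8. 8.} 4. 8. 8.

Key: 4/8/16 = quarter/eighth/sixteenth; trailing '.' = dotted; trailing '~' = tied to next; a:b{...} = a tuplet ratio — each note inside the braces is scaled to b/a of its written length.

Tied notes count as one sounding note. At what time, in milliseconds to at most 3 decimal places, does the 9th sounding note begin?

note 9 onset = 21/4b = 3795.181ms

1. 0.0ms @ 0 + 216.867ms (3/10)
2. 216.867ms @ 3/10 + 216.867ms (3/10)
3. 433.735ms @ 3/5 + 433.735ms (3/5)
4. 867.47ms @ 6/5 + 433.735ms (3/5)
5. 1301.205ms @ 9/5 + 433.735ms (3/5)
6. 1734.94ms @ 12/5 + 433.735ms (3/5)
7. 2168.675ms @ 3 + 1084.337ms (3/2)
8. 3253.012ms @ 9/2 + 542.169ms (3/4)
9. 3795.181ms @ 21/4 + 542.169ms (3/4)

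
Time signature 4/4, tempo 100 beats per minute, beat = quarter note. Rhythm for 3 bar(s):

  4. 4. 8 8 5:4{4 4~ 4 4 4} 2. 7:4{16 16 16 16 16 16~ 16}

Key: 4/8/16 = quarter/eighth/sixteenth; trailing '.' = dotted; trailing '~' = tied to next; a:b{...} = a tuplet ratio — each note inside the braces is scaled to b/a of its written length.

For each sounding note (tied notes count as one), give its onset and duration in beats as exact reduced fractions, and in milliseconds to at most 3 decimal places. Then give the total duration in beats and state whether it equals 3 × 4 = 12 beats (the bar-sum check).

1) 0.0ms=0b +900.0ms=3/2b
2) 900.0ms=3/2b +900.0ms=3/2b
3) 1800.0ms=3b +300.0ms=1/2b
4) 2100.0ms=7/2b +300.0ms=1/2b
5) 2400.0ms=4b +480.0ms=4/5b
6) 2880.0ms=24/5b +960.0ms=8/5b
7) 3840.0ms=32/5b +480.0ms=4/5b
8) 4320.0ms=36/5b +480.0ms=4/5b
9) 4800.0ms=8b +1800.0ms=3b
10) 6600.0ms=11b +85.714ms=1/7b
11) 6685.714ms=78/7b +85.714ms=1/7b
12) 6771.429ms=79/7b +85.714ms=1/7b
13) 6857.143ms=80/7b +85.714ms=1/7b
14) 6942.857ms=81/7b +85.714ms=1/7b
15) 7028.571ms=82/7b +171.429ms=2/7b
Σ=12b of 12 (100bpm 4/4) — PASS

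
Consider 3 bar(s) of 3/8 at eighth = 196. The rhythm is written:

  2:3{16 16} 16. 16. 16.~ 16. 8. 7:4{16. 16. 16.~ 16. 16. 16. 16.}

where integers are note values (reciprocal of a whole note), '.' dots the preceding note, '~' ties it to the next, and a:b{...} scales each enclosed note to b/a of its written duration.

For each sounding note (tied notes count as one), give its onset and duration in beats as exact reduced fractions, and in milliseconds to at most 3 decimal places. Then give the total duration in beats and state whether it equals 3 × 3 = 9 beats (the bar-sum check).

1) 0.0ms=0b +229.592ms=3/4b
2) 229.592ms=3/4b +229.592ms=3/4b
3) 459.184ms=3/2b +229.592ms=3/4b
4) 688.776ms=9/4b +229.592ms=3/4b
5) 918.367ms=3b +459.184ms=3/2b
6) 1377.551ms=9/2b +459.184ms=3/2b
7) 1836.735ms=6b +131.195ms=3/7b
8) 1967.93ms=45/7b +131.195ms=3/7b
9) 2099.125ms=48/7b +262.391ms=6/7b
10) 2361.516ms=54/7b +131.195ms=3/7b
11) 2492.711ms=57/7b +131.195ms=3/7b
12) 2623.907ms=60/7b +131.195ms=3/7b
Σ=9b of 9 (196bpm 3/8) — PASS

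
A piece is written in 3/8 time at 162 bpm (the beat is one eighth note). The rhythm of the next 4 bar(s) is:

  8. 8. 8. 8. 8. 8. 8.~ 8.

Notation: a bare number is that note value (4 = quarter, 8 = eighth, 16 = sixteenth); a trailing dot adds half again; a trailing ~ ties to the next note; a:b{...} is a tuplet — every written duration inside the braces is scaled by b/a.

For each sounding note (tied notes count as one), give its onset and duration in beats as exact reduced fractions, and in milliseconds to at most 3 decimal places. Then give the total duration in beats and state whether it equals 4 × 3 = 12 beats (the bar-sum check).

1) 0.0ms=0b +555.556ms=3/2b
2) 555.556ms=3/2b +555.556ms=3/2b
3) 1111.111ms=3b +555.556ms=3/2b
4) 1666.667ms=9/2b +555.556ms=3/2b
5) 2222.222ms=6b +555.556ms=3/2b
6) 2777.778ms=15/2b +555.556ms=3/2b
7) 3333.333ms=9b +1111.111ms=3b
Σ=12b of 12 (162bpm 3/8) — PASS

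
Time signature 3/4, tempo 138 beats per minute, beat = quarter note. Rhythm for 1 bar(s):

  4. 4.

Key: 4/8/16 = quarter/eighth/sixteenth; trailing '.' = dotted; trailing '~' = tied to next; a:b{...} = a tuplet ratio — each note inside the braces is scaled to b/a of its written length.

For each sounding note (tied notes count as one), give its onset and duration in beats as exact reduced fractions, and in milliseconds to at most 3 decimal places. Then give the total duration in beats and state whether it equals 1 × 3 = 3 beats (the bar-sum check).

1) 0.0ms=0b +652.174ms=3/2b
2) 652.174ms=3/2b +652.174ms=3/2b
Σ=3b of 3 (138bpm 3/4) — PASS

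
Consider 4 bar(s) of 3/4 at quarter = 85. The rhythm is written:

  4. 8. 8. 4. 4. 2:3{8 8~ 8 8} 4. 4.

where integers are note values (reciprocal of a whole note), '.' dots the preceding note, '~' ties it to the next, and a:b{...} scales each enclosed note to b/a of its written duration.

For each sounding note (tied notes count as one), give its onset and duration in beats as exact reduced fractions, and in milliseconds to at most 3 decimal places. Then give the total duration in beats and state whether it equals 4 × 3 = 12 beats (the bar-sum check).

1) 0.0ms=0b +1058.824ms=3/2b
2) 1058.824ms=3/2b +529.412ms=3/4b
3) 1588.235ms=9/4b +529.412ms=3/4b
4) 2117.647ms=3b +1058.824ms=3/2b
5) 3176.471ms=9/2b +1058.824ms=3/2b
6) 4235.294ms=6b +529.412ms=3/4b
7) 4764.706ms=27/4b +1058.824ms=3/2b
8) 5823.529ms=33/4b +529.412ms=3/4b
9) 6352.941ms=9b +1058.824ms=3/2b
10) 7411.765ms=21/2b +1058.824ms=3/2b
Σ=12b of 12 (85bpm 3/4) — PASS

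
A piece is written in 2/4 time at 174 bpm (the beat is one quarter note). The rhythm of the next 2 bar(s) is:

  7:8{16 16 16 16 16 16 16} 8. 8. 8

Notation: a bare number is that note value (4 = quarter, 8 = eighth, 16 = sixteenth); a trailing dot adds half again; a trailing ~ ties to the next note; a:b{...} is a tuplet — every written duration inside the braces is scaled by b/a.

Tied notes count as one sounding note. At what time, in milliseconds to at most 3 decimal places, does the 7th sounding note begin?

1. 0.0ms @ 0 + 98.522ms (2/7)
2. 98.522ms @ 2/7 + 98.522ms (2/7)
3. 197.044ms @ 4/7 + 98.522ms (2/7)
4. 295.567ms @ 6/7 + 98.522ms (2/7)
5. 394.089ms @ 8/7 + 98.522ms (2/7)
6. 492.611ms @ 10/7 + 98.522ms (2/7)
7. 591.133ms @ 12/7 + 98.522ms (2/7)
8. 689.655ms @ 2 + 258.621ms (3/4)
9. 948.276ms @ 11/4 + 258.621ms (3/4)
10. 1206.897ms @ 7/2 + 172.414ms (1/2)

note 7 onset = 12/7b = 591.133ms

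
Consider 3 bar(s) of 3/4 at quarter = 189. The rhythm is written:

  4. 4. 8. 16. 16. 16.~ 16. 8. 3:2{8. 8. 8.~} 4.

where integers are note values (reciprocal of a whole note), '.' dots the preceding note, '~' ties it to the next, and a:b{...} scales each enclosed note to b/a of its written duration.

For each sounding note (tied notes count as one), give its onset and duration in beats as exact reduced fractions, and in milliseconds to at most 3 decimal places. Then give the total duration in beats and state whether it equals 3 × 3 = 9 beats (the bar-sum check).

1) 0.0ms=0b +476.19ms=3/2b
2) 476.19ms=3/2b +476.19ms=3/2b
3) 952.381ms=3b +238.095ms=3/4b
4) 1190.476ms=15/4b +119.048ms=3/8b
5) 1309.524ms=33/8b +119.048ms=3/8b
6) 1428.571ms=9/2b +238.095ms=3/4b
7) 1666.667ms=21/4b +238.095ms=3/4b
8) 1904.762ms=6b +158.73ms=1/2b
9) 2063.492ms=13/2b +158.73ms=1/2b
10) 2222.222ms=7b +634.921ms=2b
Σ=9b of 9 (189bpm 3/4) — PASS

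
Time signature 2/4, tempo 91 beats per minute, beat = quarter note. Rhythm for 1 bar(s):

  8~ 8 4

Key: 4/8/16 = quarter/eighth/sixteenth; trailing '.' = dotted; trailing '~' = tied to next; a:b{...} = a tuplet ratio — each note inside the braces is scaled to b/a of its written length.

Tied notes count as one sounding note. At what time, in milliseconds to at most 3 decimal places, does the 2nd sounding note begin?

1. 0.0ms @ 0 + 659.341ms (1)
2. 659.341ms @ 1 + 659.341ms (1)

note 2 onset = 1b = 659.341ms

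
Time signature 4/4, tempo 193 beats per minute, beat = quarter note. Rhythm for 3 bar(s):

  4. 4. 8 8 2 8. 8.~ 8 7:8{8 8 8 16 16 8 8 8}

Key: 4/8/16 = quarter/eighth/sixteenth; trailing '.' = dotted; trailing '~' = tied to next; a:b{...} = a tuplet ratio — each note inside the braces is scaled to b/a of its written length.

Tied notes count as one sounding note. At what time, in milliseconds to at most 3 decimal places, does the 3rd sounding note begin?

1. 0.0ms @ 0 + 466.321ms (3/2)
2. 466.321ms @ 3/2 + 466.321ms (3/2)
3. 932.642ms @ 3 + 155.44ms (1/2)
4. 1088.083ms @ 7/2 + 155.44ms (1/2)
5. 1243.523ms @ 4 + 621.762ms (2)
6. 1865.285ms @ 6 + 233.161ms (3/4)
7. 2098.446ms @ 27/4 + 388.601ms (5/4)
8. 2487.047ms @ 8 + 177.646ms (4/7)
9. 2664.693ms @ 60/7 + 177.646ms (4/7)
10. 2842.339ms @ 64/7 + 177.646ms (4/7)
11. 3019.985ms @ 68/7 + 88.823ms (2/7)
12. 3108.808ms @ 10 + 88.823ms (2/7)
13. 3197.631ms @ 72/7 + 177.646ms (4/7)
14. 3375.278ms @ 76/7 + 177.646ms (4/7)
15. 3552.924ms @ 80/7 + 177.646ms (4/7)

note 3 onset = 3b = 932.642ms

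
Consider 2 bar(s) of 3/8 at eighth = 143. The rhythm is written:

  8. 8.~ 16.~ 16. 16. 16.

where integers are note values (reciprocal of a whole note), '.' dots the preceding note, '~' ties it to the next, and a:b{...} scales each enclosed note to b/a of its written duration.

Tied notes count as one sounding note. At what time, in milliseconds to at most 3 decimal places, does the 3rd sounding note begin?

note 3 onset = 9/2b = 1888.112ms

1. 0.0ms @ 0 + 629.371ms (3/2)
2. 629.371ms @ 3/2 + 1258.741ms (3)
3. 1888.112ms @ 9/2 + 314.685ms (3/4)
4. 2202.797ms @ 21/4 + 314.685ms (3/4)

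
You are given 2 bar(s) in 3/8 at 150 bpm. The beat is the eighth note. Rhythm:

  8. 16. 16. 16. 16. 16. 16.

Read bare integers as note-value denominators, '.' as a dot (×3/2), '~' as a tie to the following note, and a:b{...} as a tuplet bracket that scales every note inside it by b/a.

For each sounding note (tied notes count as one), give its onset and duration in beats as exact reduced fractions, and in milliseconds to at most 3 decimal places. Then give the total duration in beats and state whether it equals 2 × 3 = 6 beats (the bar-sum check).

1) 0.0ms=0b +600.0ms=3/2b
2) 600.0ms=3/2b +300.0ms=3/4b
3) 900.0ms=9/4b +300.0ms=3/4b
4) 1200.0ms=3b +300.0ms=3/4b
5) 1500.0ms=15/4b +300.0ms=3/4b
6) 1800.0ms=9/2b +300.0ms=3/4b
7) 2100.0ms=21/4b +300.0ms=3/4b
Σ=6b of 6 (150bpm 3/8) — PASS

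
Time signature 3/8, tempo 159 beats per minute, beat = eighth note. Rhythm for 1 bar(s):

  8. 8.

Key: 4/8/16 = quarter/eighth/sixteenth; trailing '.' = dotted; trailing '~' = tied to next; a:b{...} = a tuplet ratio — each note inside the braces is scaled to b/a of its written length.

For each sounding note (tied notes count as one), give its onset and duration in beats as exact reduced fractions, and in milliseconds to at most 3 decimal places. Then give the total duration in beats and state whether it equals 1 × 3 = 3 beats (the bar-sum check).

1) 0.0ms=0b +566.038ms=3/2b
2) 566.038ms=3/2b +566.038ms=3/2b
Σ=3b of 3 (159bpm 3/8) — PASS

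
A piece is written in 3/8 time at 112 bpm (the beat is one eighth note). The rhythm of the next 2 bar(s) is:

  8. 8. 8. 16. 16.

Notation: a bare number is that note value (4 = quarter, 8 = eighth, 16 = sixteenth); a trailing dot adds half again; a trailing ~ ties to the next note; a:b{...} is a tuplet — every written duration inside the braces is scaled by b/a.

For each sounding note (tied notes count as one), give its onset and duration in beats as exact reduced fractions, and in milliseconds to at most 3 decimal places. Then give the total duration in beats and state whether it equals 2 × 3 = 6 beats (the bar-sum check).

1) 0.0ms=0b +803.571ms=3/2b
2) 803.571ms=3/2b +803.571ms=3/2b
3) 1607.143ms=3b +803.571ms=3/2b
4) 2410.714ms=9/2b +401.786ms=3/4b
5) 2812.5ms=21/4b +401.786ms=3/4b
Σ=6b of 6 (112bpm 3/8) — PASS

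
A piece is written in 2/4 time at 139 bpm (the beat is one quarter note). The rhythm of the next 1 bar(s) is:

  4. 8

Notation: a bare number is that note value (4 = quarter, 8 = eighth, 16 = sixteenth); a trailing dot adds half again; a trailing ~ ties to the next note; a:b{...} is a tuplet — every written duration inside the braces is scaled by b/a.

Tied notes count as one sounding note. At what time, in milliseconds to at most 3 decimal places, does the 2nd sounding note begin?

1. 0.0ms @ 0 + 647.482ms (3/2)
2. 647.482ms @ 3/2 + 215.827ms (1/2)

note 2 onset = 3/2b = 647.482ms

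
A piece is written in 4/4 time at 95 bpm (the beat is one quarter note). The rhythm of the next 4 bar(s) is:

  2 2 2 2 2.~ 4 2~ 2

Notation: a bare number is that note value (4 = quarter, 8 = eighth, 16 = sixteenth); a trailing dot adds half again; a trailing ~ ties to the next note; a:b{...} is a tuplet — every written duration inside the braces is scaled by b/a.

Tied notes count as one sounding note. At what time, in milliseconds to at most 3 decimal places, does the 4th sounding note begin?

note 4 onset = 6b = 3789.474ms

1. 0.0ms @ 0 + 1263.158ms (2)
2. 1263.158ms @ 2 + 1263.158ms (2)
3. 2526.316ms @ 4 + 1263.158ms (2)
4. 3789.474ms @ 6 + 1263.158ms (2)
5. 5052.632ms @ 8 + 2526.316ms (4)
6. 7578.947ms @ 12 + 2526.316ms (4)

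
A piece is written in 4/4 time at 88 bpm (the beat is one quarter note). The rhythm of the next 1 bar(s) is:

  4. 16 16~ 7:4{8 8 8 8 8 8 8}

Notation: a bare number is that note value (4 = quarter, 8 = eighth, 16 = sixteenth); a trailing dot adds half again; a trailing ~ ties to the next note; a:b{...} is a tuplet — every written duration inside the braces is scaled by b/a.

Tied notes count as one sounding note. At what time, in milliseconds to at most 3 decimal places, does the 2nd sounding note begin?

note 2 onset = 3/2b = 1022.727ms

1. 0.0ms @ 0 + 1022.727ms (3/2)
2. 1022.727ms @ 3/2 + 170.455ms (1/4)
3. 1193.182ms @ 7/4 + 365.26ms (15/28)
4. 1558.442ms @ 16/7 + 194.805ms (2/7)
5. 1753.247ms @ 18/7 + 194.805ms (2/7)
6. 1948.052ms @ 20/7 + 194.805ms (2/7)
7. 2142.857ms @ 22/7 + 194.805ms (2/7)
8. 2337.662ms @ 24/7 + 194.805ms (2/7)
9. 2532.468ms @ 26/7 + 194.805ms (2/7)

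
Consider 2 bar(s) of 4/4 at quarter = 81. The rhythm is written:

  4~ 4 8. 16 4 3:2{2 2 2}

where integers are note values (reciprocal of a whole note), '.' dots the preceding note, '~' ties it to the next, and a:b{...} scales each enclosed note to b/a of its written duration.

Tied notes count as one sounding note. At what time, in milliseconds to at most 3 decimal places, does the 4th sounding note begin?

note 4 onset = 3b = 2222.222ms

1. 0.0ms @ 0 + 1481.481ms (2)
2. 1481.481ms @ 2 + 555.556ms (3/4)
3. 2037.037ms @ 11/4 + 185.185ms (1/4)
4. 2222.222ms @ 3 + 740.741ms (1)
5. 2962.963ms @ 4 + 987.654ms (4/3)
6. 3950.617ms @ 16/3 + 987.654ms (4/3)
7. 4938.272ms @ 20/3 + 987.654ms (4/3)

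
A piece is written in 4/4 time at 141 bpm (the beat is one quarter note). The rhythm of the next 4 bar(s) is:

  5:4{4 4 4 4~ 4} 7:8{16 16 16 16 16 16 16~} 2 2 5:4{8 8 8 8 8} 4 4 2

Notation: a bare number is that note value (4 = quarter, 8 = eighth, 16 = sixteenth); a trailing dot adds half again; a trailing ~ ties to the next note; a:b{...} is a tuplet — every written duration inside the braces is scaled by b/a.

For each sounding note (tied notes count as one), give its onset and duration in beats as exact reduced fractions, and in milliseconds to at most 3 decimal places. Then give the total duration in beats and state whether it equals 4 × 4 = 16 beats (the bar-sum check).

1) 0.0ms=0b +340.426ms=4/5b
2) 340.426ms=4/5b +340.426ms=4/5b
3) 680.851ms=8/5b +340.426ms=4/5b
4) 1021.277ms=12/5b +680.851ms=8/5b
5) 1702.128ms=4b +121.581ms=2/7b
6) 1823.708ms=30/7b +121.581ms=2/7b
7) 1945.289ms=32/7b +121.581ms=2/7b
8) 2066.869ms=34/7b +121.581ms=2/7b
9) 2188.45ms=36/7b +121.581ms=2/7b
10) 2310.03ms=38/7b +121.581ms=2/7b
11) 2431.611ms=40/7b +972.644ms=16/7b
12) 3404.255ms=8b +851.064ms=2b
13) 4255.319ms=10b +170.213ms=2/5b
14) 4425.532ms=52/5b +170.213ms=2/5b
15) 4595.745ms=54/5b +170.213ms=2/5b
16) 4765.957ms=56/5b +170.213ms=2/5b
17) 4936.17ms=58/5b +170.213ms=2/5b
18) 5106.383ms=12b +425.532ms=1b
19) 5531.915ms=13b +425.532ms=1b
20) 5957.447ms=14b +851.064ms=2b
Σ=16b of 16 (141bpm 4/4) — PASS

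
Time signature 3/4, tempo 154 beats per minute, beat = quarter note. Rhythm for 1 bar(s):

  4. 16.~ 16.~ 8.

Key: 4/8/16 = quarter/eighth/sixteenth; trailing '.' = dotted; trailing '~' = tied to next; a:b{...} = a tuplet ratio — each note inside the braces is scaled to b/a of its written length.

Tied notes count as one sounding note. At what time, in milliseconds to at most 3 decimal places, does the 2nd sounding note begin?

note 2 onset = 3/2b = 584.416ms

1. 0.0ms @ 0 + 584.416ms (3/2)
2. 584.416ms @ 3/2 + 584.416ms (3/2)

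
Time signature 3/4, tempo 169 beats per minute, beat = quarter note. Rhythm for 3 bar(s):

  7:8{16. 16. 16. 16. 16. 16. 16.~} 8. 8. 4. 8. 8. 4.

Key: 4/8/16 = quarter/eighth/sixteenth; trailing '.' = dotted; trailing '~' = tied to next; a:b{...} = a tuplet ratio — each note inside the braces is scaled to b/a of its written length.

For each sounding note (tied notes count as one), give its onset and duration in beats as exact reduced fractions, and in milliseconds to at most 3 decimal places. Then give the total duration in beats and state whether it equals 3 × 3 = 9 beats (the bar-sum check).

1) 0.0ms=0b +152.156ms=3/7b
2) 152.156ms=3/7b +152.156ms=3/7b
3) 304.311ms=6/7b +152.156ms=3/7b
4) 456.467ms=9/7b +152.156ms=3/7b
5) 608.622ms=12/7b +152.156ms=3/7b
6) 760.778ms=15/7b +152.156ms=3/7b
7) 912.933ms=18/7b +418.428ms=33/28b
8) 1331.361ms=15/4b +266.272ms=3/4b
9) 1597.633ms=9/2b +532.544ms=3/2b
10) 2130.178ms=6b +266.272ms=3/4b
11) 2396.45ms=27/4b +266.272ms=3/4b
12) 2662.722ms=15/2b +532.544ms=3/2b
Σ=9b of 9 (169bpm 3/4) — PASS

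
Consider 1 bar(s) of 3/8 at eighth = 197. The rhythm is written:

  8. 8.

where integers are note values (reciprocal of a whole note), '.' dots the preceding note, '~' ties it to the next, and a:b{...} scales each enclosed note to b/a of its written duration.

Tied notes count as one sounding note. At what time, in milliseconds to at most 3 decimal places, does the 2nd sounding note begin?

1. 0.0ms @ 0 + 456.853ms (3/2)
2. 456.853ms @ 3/2 + 456.853ms (3/2)

note 2 onset = 3/2b = 456.853ms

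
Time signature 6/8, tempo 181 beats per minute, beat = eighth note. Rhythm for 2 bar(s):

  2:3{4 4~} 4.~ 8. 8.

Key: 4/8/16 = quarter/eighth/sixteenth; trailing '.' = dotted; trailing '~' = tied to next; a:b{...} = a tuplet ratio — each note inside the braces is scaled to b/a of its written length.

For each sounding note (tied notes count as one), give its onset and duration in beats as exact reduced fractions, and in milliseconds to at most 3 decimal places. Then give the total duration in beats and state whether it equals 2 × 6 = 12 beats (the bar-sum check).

1) 0.0ms=0b +994.475ms=3b
2) 994.475ms=3b +2486.188ms=15/2b
3) 3480.663ms=21/2b +497.238ms=3/2b
Σ=12b of 12 (181bpm 6/8) — PASS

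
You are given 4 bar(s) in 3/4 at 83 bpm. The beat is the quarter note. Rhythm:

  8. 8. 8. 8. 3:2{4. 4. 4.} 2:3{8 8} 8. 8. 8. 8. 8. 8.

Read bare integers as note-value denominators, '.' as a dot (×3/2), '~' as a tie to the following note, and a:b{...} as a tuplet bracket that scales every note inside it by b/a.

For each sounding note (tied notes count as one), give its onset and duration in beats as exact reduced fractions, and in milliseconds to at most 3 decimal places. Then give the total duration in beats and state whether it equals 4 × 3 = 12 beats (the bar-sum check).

1) 0.0ms=0b +542.169ms=3/4b
2) 542.169ms=3/4b +542.169ms=3/4b
3) 1084.337ms=3/2b +542.169ms=3/4b
4) 1626.506ms=9/4b +542.169ms=3/4b
5) 2168.675ms=3b +722.892ms=1b
6) 2891.566ms=4b +722.892ms=1b
7) 3614.458ms=5b +722.892ms=1b
8) 4337.349ms=6b +542.169ms=3/4b
9) 4879.518ms=27/4b +542.169ms=3/4b
10) 5421.687ms=15/2b +542.169ms=3/4b
11) 5963.855ms=33/4b +542.169ms=3/4b
12) 6506.024ms=9b +542.169ms=3/4b
13) 7048.193ms=39/4b +542.169ms=3/4b
14) 7590.361ms=21/2b +542.169ms=3/4b
15) 8132.53ms=45/4b +542.169ms=3/4b
Σ=12b of 12 (83bpm 3/4) — PASS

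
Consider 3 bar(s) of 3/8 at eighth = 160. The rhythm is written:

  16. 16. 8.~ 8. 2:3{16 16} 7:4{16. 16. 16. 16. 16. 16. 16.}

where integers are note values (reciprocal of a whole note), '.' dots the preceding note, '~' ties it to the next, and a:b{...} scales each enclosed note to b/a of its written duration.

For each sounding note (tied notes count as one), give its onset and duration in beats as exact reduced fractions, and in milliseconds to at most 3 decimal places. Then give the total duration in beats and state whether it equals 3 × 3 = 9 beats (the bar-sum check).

1) 0.0ms=0b +281.25ms=3/4b
2) 281.25ms=3/4b +281.25ms=3/4b
3) 562.5ms=3/2b +1125.0ms=3b
4) 1687.5ms=9/2b +281.25ms=3/4b
5) 1968.75ms=21/4b +281.25ms=3/4b
6) 2250.0ms=6b +160.714ms=3/7b
7) 2410.714ms=45/7b +160.714ms=3/7b
8) 2571.429ms=48/7b +160.714ms=3/7b
9) 2732.143ms=51/7b +160.714ms=3/7b
10) 2892.857ms=54/7b +160.714ms=3/7b
11) 3053.571ms=57/7b +160.714ms=3/7b
12) 3214.286ms=60/7b +160.714ms=3/7b
Σ=9b of 9 (160bpm 3/8) — PASS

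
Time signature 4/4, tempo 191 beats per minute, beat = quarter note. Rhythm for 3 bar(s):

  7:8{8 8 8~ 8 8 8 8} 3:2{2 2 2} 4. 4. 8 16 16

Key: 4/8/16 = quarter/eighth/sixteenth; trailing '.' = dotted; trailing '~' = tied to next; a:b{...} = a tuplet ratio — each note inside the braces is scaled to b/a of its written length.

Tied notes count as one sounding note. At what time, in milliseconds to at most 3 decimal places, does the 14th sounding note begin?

note 14 onset = 47/4b = 3691.099ms

1. 0.0ms @ 0 + 179.506ms (4/7)
2. 179.506ms @ 4/7 + 179.506ms (4/7)
3. 359.013ms @ 8/7 + 359.013ms (8/7)
4. 718.025ms @ 16/7 + 179.506ms (4/7)
5. 897.532ms @ 20/7 + 179.506ms (4/7)
6. 1077.038ms @ 24/7 + 179.506ms (4/7)
7. 1256.545ms @ 4 + 418.848ms (4/3)
8. 1675.393ms @ 16/3 + 418.848ms (4/3)
9. 2094.241ms @ 20/3 + 418.848ms (4/3)
10. 2513.089ms @ 8 + 471.204ms (3/2)
11. 2984.293ms @ 19/2 + 471.204ms (3/2)
12. 3455.497ms @ 11 + 157.068ms (1/2)
13. 3612.565ms @ 23/2 + 78.534ms (1/4)
14. 3691.099ms @ 47/4 + 78.534ms (1/4)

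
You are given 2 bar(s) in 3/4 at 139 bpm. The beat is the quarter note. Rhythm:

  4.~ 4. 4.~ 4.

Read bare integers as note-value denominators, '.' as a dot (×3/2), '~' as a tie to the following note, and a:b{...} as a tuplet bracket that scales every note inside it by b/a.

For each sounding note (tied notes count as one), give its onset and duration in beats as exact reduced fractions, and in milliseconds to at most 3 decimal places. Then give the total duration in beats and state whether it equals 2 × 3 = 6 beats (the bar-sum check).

1) 0.0ms=0b +1294.964ms=3b
2) 1294.964ms=3b +1294.964ms=3b
Σ=6b of 6 (139bpm 3/4) — PASS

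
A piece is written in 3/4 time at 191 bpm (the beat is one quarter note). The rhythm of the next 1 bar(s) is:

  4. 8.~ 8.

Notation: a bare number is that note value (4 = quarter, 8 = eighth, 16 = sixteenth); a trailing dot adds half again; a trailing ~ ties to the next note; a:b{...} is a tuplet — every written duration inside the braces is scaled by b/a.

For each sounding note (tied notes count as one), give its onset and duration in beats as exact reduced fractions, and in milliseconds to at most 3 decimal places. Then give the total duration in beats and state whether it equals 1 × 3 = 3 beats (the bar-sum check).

1) 0.0ms=0b +471.204ms=3/2b
2) 471.204ms=3/2b +471.204ms=3/2b
Σ=3b of 3 (191bpm 3/4) — PASS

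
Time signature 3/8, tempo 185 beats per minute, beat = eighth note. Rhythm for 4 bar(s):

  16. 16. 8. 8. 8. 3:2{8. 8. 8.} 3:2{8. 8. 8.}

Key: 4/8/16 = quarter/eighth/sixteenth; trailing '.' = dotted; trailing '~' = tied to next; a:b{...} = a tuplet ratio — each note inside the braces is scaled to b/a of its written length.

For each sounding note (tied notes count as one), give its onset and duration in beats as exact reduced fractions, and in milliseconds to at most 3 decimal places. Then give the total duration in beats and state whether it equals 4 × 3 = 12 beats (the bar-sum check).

1) 0.0ms=0b +243.243ms=3/4b
2) 243.243ms=3/4b +243.243ms=3/4b
3) 486.486ms=3/2b +486.486ms=3/2b
4) 972.973ms=3b +486.486ms=3/2b
5) 1459.459ms=9/2b +486.486ms=3/2b
6) 1945.946ms=6b +324.324ms=1b
7) 2270.27ms=7b +324.324ms=1b
8) 2594.595ms=8b +324.324ms=1b
9) 2918.919ms=9b +324.324ms=1b
10) 3243.243ms=10b +324.324ms=1b
11) 3567.568ms=11b +324.324ms=1b
Σ=12b of 12 (185bpm 3/8) — PASS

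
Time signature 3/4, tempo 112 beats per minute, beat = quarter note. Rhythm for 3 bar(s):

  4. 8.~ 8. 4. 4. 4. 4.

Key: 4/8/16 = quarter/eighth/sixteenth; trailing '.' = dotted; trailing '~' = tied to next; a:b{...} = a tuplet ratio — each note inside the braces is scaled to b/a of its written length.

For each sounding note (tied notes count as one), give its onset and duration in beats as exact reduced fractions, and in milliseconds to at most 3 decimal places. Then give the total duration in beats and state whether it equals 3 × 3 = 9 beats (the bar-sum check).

1) 0.0ms=0b +803.571ms=3/2b
2) 803.571ms=3/2b +803.571ms=3/2b
3) 1607.143ms=3b +803.571ms=3/2b
4) 2410.714ms=9/2b +803.571ms=3/2b
5) 3214.286ms=6b +803.571ms=3/2b
6) 4017.857ms=15/2b +803.571ms=3/2b
Σ=9b of 9 (112bpm 3/4) — PASS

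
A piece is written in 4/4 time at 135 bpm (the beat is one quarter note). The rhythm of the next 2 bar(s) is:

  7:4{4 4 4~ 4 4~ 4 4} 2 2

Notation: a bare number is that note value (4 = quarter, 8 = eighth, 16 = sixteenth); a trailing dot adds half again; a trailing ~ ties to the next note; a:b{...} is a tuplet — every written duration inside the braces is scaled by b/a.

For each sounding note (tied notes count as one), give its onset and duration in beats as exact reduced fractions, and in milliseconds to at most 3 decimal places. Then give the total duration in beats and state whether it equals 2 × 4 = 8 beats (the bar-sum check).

1) 0.0ms=0b +253.968ms=4/7b
2) 253.968ms=4/7b +253.968ms=4/7b
3) 507.937ms=8/7b +507.937ms=8/7b
4) 1015.873ms=16/7b +507.937ms=8/7b
5) 1523.81ms=24/7b +253.968ms=4/7b
6) 1777.778ms=4b +888.889ms=2b
7) 2666.667ms=6b +888.889ms=2b
Σ=8b of 8 (135bpm 4/4) — PASS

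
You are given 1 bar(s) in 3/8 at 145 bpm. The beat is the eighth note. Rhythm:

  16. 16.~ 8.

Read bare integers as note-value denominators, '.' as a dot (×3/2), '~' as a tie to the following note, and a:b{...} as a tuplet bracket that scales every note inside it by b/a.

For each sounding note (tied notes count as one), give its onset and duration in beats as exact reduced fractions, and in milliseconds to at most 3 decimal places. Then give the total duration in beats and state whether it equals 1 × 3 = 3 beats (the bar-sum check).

1) 0.0ms=0b +310.345ms=3/4b
2) 310.345ms=3/4b +931.034ms=9/4b
Σ=3b of 3 (145bpm 3/8) — PASS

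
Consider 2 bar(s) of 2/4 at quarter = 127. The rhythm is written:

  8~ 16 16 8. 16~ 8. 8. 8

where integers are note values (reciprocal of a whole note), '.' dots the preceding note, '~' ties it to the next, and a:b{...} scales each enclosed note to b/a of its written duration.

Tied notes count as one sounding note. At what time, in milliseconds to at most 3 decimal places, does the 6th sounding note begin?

note 6 onset = 7/2b = 1653.543ms

1. 0.0ms @ 0 + 354.331ms (3/4)
2. 354.331ms @ 3/4 + 118.11ms (1/4)
3. 472.441ms @ 1 + 354.331ms (3/4)
4. 826.772ms @ 7/4 + 472.441ms (1)
5. 1299.213ms @ 11/4 + 354.331ms (3/4)
6. 1653.543ms @ 7/2 + 236.22ms (1/2)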